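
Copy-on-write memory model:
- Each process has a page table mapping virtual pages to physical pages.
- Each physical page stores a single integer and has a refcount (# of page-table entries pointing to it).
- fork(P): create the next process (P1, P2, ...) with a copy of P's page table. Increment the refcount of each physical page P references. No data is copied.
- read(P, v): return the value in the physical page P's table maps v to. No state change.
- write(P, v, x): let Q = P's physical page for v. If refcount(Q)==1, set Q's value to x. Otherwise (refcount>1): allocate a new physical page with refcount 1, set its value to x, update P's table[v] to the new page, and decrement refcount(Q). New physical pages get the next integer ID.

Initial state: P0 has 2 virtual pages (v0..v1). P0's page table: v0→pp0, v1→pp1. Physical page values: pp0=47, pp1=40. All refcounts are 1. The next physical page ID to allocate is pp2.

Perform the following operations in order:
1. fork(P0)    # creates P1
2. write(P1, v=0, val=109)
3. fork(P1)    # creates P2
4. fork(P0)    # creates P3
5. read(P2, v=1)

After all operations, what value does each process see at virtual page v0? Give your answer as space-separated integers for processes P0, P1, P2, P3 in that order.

Answer: 47 109 109 47

Derivation:
Op 1: fork(P0) -> P1. 2 ppages; refcounts: pp0:2 pp1:2
Op 2: write(P1, v0, 109). refcount(pp0)=2>1 -> COPY to pp2. 3 ppages; refcounts: pp0:1 pp1:2 pp2:1
Op 3: fork(P1) -> P2. 3 ppages; refcounts: pp0:1 pp1:3 pp2:2
Op 4: fork(P0) -> P3. 3 ppages; refcounts: pp0:2 pp1:4 pp2:2
Op 5: read(P2, v1) -> 40. No state change.
P0: v0 -> pp0 = 47
P1: v0 -> pp2 = 109
P2: v0 -> pp2 = 109
P3: v0 -> pp0 = 47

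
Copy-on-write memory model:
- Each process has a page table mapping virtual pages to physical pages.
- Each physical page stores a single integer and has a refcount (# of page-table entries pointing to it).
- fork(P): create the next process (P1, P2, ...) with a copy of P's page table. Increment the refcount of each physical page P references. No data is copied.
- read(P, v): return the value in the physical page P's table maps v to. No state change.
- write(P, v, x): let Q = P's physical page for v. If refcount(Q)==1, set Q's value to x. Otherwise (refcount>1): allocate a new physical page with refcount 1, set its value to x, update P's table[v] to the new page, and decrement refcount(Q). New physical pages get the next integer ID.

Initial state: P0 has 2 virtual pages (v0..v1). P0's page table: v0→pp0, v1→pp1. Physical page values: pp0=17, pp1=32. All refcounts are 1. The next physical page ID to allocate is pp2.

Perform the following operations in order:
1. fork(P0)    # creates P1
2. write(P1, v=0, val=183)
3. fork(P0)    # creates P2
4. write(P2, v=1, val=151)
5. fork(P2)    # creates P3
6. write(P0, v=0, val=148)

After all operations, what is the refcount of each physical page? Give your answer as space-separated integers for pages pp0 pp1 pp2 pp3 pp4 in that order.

Answer: 2 2 1 2 1

Derivation:
Op 1: fork(P0) -> P1. 2 ppages; refcounts: pp0:2 pp1:2
Op 2: write(P1, v0, 183). refcount(pp0)=2>1 -> COPY to pp2. 3 ppages; refcounts: pp0:1 pp1:2 pp2:1
Op 3: fork(P0) -> P2. 3 ppages; refcounts: pp0:2 pp1:3 pp2:1
Op 4: write(P2, v1, 151). refcount(pp1)=3>1 -> COPY to pp3. 4 ppages; refcounts: pp0:2 pp1:2 pp2:1 pp3:1
Op 5: fork(P2) -> P3. 4 ppages; refcounts: pp0:3 pp1:2 pp2:1 pp3:2
Op 6: write(P0, v0, 148). refcount(pp0)=3>1 -> COPY to pp4. 5 ppages; refcounts: pp0:2 pp1:2 pp2:1 pp3:2 pp4:1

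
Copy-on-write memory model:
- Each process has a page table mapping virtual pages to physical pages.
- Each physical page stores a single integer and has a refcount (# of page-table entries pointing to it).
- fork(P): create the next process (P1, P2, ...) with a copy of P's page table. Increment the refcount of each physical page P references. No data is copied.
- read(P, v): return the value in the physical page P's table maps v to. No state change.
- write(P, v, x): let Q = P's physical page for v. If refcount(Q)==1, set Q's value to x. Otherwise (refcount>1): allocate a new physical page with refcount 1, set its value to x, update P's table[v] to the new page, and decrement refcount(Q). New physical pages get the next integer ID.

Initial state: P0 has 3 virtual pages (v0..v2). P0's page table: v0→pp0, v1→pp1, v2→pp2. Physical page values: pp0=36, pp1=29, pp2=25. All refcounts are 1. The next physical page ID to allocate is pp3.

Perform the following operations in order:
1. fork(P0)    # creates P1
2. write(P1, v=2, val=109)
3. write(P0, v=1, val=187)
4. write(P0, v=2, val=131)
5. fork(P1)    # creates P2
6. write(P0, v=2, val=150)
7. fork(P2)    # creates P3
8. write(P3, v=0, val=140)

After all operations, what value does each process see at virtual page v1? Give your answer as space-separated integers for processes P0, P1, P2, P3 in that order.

Answer: 187 29 29 29

Derivation:
Op 1: fork(P0) -> P1. 3 ppages; refcounts: pp0:2 pp1:2 pp2:2
Op 2: write(P1, v2, 109). refcount(pp2)=2>1 -> COPY to pp3. 4 ppages; refcounts: pp0:2 pp1:2 pp2:1 pp3:1
Op 3: write(P0, v1, 187). refcount(pp1)=2>1 -> COPY to pp4. 5 ppages; refcounts: pp0:2 pp1:1 pp2:1 pp3:1 pp4:1
Op 4: write(P0, v2, 131). refcount(pp2)=1 -> write in place. 5 ppages; refcounts: pp0:2 pp1:1 pp2:1 pp3:1 pp4:1
Op 5: fork(P1) -> P2. 5 ppages; refcounts: pp0:3 pp1:2 pp2:1 pp3:2 pp4:1
Op 6: write(P0, v2, 150). refcount(pp2)=1 -> write in place. 5 ppages; refcounts: pp0:3 pp1:2 pp2:1 pp3:2 pp4:1
Op 7: fork(P2) -> P3. 5 ppages; refcounts: pp0:4 pp1:3 pp2:1 pp3:3 pp4:1
Op 8: write(P3, v0, 140). refcount(pp0)=4>1 -> COPY to pp5. 6 ppages; refcounts: pp0:3 pp1:3 pp2:1 pp3:3 pp4:1 pp5:1
P0: v1 -> pp4 = 187
P1: v1 -> pp1 = 29
P2: v1 -> pp1 = 29
P3: v1 -> pp1 = 29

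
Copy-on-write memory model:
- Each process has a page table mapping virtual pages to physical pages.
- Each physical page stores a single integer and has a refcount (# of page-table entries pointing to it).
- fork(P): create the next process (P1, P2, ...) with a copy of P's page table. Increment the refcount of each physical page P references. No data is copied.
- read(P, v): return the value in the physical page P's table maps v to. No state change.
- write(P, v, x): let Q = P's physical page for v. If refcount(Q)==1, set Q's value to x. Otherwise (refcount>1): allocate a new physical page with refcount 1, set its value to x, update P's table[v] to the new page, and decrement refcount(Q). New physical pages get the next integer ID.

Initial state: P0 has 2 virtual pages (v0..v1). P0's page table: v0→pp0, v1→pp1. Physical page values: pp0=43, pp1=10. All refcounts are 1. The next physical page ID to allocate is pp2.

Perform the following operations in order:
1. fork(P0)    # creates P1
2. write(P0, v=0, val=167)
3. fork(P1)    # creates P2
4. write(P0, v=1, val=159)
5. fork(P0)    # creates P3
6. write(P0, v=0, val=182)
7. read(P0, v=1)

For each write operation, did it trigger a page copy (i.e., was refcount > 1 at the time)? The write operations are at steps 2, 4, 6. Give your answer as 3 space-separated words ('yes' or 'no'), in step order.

Op 1: fork(P0) -> P1. 2 ppages; refcounts: pp0:2 pp1:2
Op 2: write(P0, v0, 167). refcount(pp0)=2>1 -> COPY to pp2. 3 ppages; refcounts: pp0:1 pp1:2 pp2:1
Op 3: fork(P1) -> P2. 3 ppages; refcounts: pp0:2 pp1:3 pp2:1
Op 4: write(P0, v1, 159). refcount(pp1)=3>1 -> COPY to pp3. 4 ppages; refcounts: pp0:2 pp1:2 pp2:1 pp3:1
Op 5: fork(P0) -> P3. 4 ppages; refcounts: pp0:2 pp1:2 pp2:2 pp3:2
Op 6: write(P0, v0, 182). refcount(pp2)=2>1 -> COPY to pp4. 5 ppages; refcounts: pp0:2 pp1:2 pp2:1 pp3:2 pp4:1
Op 7: read(P0, v1) -> 159. No state change.

yes yes yes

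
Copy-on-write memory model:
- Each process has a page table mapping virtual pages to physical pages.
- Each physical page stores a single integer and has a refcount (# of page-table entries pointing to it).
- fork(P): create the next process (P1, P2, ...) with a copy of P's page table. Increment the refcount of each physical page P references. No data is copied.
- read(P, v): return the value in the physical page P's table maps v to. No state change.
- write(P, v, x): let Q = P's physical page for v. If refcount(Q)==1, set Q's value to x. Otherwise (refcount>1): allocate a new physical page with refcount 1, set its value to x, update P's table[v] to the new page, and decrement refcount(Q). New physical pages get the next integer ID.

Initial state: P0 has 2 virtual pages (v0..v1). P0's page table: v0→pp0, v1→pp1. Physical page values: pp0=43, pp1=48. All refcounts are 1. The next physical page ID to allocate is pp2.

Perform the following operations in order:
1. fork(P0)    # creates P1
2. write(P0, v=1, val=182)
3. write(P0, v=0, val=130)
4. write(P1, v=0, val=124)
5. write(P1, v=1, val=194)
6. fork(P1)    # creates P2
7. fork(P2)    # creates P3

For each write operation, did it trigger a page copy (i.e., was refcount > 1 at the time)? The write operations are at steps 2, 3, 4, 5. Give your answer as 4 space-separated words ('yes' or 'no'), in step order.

Op 1: fork(P0) -> P1. 2 ppages; refcounts: pp0:2 pp1:2
Op 2: write(P0, v1, 182). refcount(pp1)=2>1 -> COPY to pp2. 3 ppages; refcounts: pp0:2 pp1:1 pp2:1
Op 3: write(P0, v0, 130). refcount(pp0)=2>1 -> COPY to pp3. 4 ppages; refcounts: pp0:1 pp1:1 pp2:1 pp3:1
Op 4: write(P1, v0, 124). refcount(pp0)=1 -> write in place. 4 ppages; refcounts: pp0:1 pp1:1 pp2:1 pp3:1
Op 5: write(P1, v1, 194). refcount(pp1)=1 -> write in place. 4 ppages; refcounts: pp0:1 pp1:1 pp2:1 pp3:1
Op 6: fork(P1) -> P2. 4 ppages; refcounts: pp0:2 pp1:2 pp2:1 pp3:1
Op 7: fork(P2) -> P3. 4 ppages; refcounts: pp0:3 pp1:3 pp2:1 pp3:1

yes yes no no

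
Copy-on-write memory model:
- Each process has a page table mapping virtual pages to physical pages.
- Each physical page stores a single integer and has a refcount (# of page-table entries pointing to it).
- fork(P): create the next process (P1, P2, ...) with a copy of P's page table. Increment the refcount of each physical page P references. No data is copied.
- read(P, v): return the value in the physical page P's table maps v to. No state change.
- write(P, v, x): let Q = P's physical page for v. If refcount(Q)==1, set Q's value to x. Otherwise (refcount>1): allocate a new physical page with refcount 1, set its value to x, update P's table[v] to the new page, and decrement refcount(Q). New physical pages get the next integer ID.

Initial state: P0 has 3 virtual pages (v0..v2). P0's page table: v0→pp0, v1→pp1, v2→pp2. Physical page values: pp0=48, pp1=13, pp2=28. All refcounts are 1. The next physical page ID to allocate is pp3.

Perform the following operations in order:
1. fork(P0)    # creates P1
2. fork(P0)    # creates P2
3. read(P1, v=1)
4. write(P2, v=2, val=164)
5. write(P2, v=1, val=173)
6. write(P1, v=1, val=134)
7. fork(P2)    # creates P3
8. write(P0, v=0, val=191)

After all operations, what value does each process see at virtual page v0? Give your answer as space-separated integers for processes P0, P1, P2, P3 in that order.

Op 1: fork(P0) -> P1. 3 ppages; refcounts: pp0:2 pp1:2 pp2:2
Op 2: fork(P0) -> P2. 3 ppages; refcounts: pp0:3 pp1:3 pp2:3
Op 3: read(P1, v1) -> 13. No state change.
Op 4: write(P2, v2, 164). refcount(pp2)=3>1 -> COPY to pp3. 4 ppages; refcounts: pp0:3 pp1:3 pp2:2 pp3:1
Op 5: write(P2, v1, 173). refcount(pp1)=3>1 -> COPY to pp4. 5 ppages; refcounts: pp0:3 pp1:2 pp2:2 pp3:1 pp4:1
Op 6: write(P1, v1, 134). refcount(pp1)=2>1 -> COPY to pp5. 6 ppages; refcounts: pp0:3 pp1:1 pp2:2 pp3:1 pp4:1 pp5:1
Op 7: fork(P2) -> P3. 6 ppages; refcounts: pp0:4 pp1:1 pp2:2 pp3:2 pp4:2 pp5:1
Op 8: write(P0, v0, 191). refcount(pp0)=4>1 -> COPY to pp6. 7 ppages; refcounts: pp0:3 pp1:1 pp2:2 pp3:2 pp4:2 pp5:1 pp6:1
P0: v0 -> pp6 = 191
P1: v0 -> pp0 = 48
P2: v0 -> pp0 = 48
P3: v0 -> pp0 = 48

Answer: 191 48 48 48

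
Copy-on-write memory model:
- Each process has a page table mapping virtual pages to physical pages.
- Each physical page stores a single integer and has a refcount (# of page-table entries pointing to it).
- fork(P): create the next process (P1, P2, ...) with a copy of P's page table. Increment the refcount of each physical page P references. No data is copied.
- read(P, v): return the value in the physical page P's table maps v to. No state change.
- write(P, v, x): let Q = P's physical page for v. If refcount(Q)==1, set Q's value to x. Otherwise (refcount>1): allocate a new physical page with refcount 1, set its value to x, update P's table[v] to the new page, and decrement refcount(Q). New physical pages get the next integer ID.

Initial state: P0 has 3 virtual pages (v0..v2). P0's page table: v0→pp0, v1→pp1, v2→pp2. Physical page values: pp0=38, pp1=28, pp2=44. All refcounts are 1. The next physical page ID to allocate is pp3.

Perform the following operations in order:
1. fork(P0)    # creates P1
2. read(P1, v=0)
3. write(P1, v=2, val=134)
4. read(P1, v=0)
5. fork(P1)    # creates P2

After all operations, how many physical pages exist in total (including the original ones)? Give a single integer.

Answer: 4

Derivation:
Op 1: fork(P0) -> P1. 3 ppages; refcounts: pp0:2 pp1:2 pp2:2
Op 2: read(P1, v0) -> 38. No state change.
Op 3: write(P1, v2, 134). refcount(pp2)=2>1 -> COPY to pp3. 4 ppages; refcounts: pp0:2 pp1:2 pp2:1 pp3:1
Op 4: read(P1, v0) -> 38. No state change.
Op 5: fork(P1) -> P2. 4 ppages; refcounts: pp0:3 pp1:3 pp2:1 pp3:2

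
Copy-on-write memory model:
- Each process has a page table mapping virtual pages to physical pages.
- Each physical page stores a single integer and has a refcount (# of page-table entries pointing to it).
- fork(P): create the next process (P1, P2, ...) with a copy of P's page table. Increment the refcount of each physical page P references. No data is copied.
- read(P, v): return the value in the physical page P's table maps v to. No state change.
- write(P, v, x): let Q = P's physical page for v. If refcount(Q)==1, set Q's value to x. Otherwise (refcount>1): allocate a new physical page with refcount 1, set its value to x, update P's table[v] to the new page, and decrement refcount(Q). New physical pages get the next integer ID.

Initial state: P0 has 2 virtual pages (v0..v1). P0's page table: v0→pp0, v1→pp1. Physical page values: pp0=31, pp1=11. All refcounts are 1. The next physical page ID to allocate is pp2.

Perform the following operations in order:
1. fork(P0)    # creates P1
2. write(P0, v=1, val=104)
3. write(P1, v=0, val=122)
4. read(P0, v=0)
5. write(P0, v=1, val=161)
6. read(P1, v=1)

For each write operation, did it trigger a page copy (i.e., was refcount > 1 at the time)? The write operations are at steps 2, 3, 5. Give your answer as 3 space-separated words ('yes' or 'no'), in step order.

Op 1: fork(P0) -> P1. 2 ppages; refcounts: pp0:2 pp1:2
Op 2: write(P0, v1, 104). refcount(pp1)=2>1 -> COPY to pp2. 3 ppages; refcounts: pp0:2 pp1:1 pp2:1
Op 3: write(P1, v0, 122). refcount(pp0)=2>1 -> COPY to pp3. 4 ppages; refcounts: pp0:1 pp1:1 pp2:1 pp3:1
Op 4: read(P0, v0) -> 31. No state change.
Op 5: write(P0, v1, 161). refcount(pp2)=1 -> write in place. 4 ppages; refcounts: pp0:1 pp1:1 pp2:1 pp3:1
Op 6: read(P1, v1) -> 11. No state change.

yes yes no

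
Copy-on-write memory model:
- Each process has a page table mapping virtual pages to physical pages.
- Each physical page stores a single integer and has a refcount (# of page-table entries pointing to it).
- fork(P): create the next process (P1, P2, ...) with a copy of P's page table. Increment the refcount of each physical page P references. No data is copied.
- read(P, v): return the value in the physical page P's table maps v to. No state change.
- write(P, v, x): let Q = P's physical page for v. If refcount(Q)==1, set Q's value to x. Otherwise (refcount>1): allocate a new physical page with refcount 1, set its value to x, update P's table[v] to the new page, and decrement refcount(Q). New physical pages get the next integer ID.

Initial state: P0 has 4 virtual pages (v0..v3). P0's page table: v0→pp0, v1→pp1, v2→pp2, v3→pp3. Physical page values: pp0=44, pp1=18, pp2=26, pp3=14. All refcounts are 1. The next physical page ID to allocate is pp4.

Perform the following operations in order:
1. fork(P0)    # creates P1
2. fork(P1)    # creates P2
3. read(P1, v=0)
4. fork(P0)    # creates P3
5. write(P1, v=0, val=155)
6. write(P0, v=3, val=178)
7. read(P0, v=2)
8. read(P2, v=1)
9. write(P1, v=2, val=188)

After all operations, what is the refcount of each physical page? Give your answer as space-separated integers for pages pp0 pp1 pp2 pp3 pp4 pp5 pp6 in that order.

Answer: 3 4 3 3 1 1 1

Derivation:
Op 1: fork(P0) -> P1. 4 ppages; refcounts: pp0:2 pp1:2 pp2:2 pp3:2
Op 2: fork(P1) -> P2. 4 ppages; refcounts: pp0:3 pp1:3 pp2:3 pp3:3
Op 3: read(P1, v0) -> 44. No state change.
Op 4: fork(P0) -> P3. 4 ppages; refcounts: pp0:4 pp1:4 pp2:4 pp3:4
Op 5: write(P1, v0, 155). refcount(pp0)=4>1 -> COPY to pp4. 5 ppages; refcounts: pp0:3 pp1:4 pp2:4 pp3:4 pp4:1
Op 6: write(P0, v3, 178). refcount(pp3)=4>1 -> COPY to pp5. 6 ppages; refcounts: pp0:3 pp1:4 pp2:4 pp3:3 pp4:1 pp5:1
Op 7: read(P0, v2) -> 26. No state change.
Op 8: read(P2, v1) -> 18. No state change.
Op 9: write(P1, v2, 188). refcount(pp2)=4>1 -> COPY to pp6. 7 ppages; refcounts: pp0:3 pp1:4 pp2:3 pp3:3 pp4:1 pp5:1 pp6:1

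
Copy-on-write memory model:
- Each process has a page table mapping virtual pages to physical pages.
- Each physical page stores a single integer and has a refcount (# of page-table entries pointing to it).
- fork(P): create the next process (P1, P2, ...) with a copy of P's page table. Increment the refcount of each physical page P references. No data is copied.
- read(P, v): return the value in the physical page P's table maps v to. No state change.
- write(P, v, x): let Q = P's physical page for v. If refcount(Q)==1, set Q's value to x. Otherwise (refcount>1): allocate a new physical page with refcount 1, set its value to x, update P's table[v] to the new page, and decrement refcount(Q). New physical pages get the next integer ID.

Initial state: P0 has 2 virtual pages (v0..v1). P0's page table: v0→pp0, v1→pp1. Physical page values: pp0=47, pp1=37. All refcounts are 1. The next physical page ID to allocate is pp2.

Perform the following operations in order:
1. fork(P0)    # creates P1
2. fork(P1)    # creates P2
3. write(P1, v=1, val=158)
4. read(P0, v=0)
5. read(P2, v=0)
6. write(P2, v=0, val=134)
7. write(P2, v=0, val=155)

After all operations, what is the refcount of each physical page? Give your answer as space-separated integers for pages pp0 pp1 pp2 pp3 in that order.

Answer: 2 2 1 1

Derivation:
Op 1: fork(P0) -> P1. 2 ppages; refcounts: pp0:2 pp1:2
Op 2: fork(P1) -> P2. 2 ppages; refcounts: pp0:3 pp1:3
Op 3: write(P1, v1, 158). refcount(pp1)=3>1 -> COPY to pp2. 3 ppages; refcounts: pp0:3 pp1:2 pp2:1
Op 4: read(P0, v0) -> 47. No state change.
Op 5: read(P2, v0) -> 47. No state change.
Op 6: write(P2, v0, 134). refcount(pp0)=3>1 -> COPY to pp3. 4 ppages; refcounts: pp0:2 pp1:2 pp2:1 pp3:1
Op 7: write(P2, v0, 155). refcount(pp3)=1 -> write in place. 4 ppages; refcounts: pp0:2 pp1:2 pp2:1 pp3:1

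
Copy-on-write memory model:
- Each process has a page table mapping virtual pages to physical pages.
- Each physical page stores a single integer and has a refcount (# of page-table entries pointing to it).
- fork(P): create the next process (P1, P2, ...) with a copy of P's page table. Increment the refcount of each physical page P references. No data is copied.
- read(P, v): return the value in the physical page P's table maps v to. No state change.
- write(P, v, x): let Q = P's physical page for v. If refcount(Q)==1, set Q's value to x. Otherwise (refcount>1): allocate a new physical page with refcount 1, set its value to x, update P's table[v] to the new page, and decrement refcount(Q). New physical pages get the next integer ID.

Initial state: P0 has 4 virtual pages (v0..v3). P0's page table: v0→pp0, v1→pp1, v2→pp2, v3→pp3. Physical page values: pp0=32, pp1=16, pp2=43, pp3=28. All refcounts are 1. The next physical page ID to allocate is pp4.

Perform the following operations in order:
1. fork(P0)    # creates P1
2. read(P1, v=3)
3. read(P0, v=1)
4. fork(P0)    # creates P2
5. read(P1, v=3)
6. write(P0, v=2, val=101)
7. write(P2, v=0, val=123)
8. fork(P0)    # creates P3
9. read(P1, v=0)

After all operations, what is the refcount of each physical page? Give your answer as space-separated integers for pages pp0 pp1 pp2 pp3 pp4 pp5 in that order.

Op 1: fork(P0) -> P1. 4 ppages; refcounts: pp0:2 pp1:2 pp2:2 pp3:2
Op 2: read(P1, v3) -> 28. No state change.
Op 3: read(P0, v1) -> 16. No state change.
Op 4: fork(P0) -> P2. 4 ppages; refcounts: pp0:3 pp1:3 pp2:3 pp3:3
Op 5: read(P1, v3) -> 28. No state change.
Op 6: write(P0, v2, 101). refcount(pp2)=3>1 -> COPY to pp4. 5 ppages; refcounts: pp0:3 pp1:3 pp2:2 pp3:3 pp4:1
Op 7: write(P2, v0, 123). refcount(pp0)=3>1 -> COPY to pp5. 6 ppages; refcounts: pp0:2 pp1:3 pp2:2 pp3:3 pp4:1 pp5:1
Op 8: fork(P0) -> P3. 6 ppages; refcounts: pp0:3 pp1:4 pp2:2 pp3:4 pp4:2 pp5:1
Op 9: read(P1, v0) -> 32. No state change.

Answer: 3 4 2 4 2 1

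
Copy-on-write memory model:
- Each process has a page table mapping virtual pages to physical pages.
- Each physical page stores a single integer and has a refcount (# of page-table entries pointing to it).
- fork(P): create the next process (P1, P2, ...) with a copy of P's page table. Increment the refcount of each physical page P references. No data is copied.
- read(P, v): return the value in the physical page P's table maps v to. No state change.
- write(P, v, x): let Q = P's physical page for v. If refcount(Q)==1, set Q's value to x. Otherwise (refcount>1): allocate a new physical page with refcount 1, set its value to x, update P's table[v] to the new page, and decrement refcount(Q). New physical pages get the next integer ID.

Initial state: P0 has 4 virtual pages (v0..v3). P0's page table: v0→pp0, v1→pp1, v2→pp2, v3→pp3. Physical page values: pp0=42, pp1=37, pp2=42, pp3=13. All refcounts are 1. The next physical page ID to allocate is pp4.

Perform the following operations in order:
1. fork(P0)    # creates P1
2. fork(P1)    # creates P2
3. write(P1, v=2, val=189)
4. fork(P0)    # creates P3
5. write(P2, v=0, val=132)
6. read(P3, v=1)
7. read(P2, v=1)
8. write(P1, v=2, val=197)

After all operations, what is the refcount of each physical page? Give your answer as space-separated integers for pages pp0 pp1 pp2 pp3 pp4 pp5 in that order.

Answer: 3 4 3 4 1 1

Derivation:
Op 1: fork(P0) -> P1. 4 ppages; refcounts: pp0:2 pp1:2 pp2:2 pp3:2
Op 2: fork(P1) -> P2. 4 ppages; refcounts: pp0:3 pp1:3 pp2:3 pp3:3
Op 3: write(P1, v2, 189). refcount(pp2)=3>1 -> COPY to pp4. 5 ppages; refcounts: pp0:3 pp1:3 pp2:2 pp3:3 pp4:1
Op 4: fork(P0) -> P3. 5 ppages; refcounts: pp0:4 pp1:4 pp2:3 pp3:4 pp4:1
Op 5: write(P2, v0, 132). refcount(pp0)=4>1 -> COPY to pp5. 6 ppages; refcounts: pp0:3 pp1:4 pp2:3 pp3:4 pp4:1 pp5:1
Op 6: read(P3, v1) -> 37. No state change.
Op 7: read(P2, v1) -> 37. No state change.
Op 8: write(P1, v2, 197). refcount(pp4)=1 -> write in place. 6 ppages; refcounts: pp0:3 pp1:4 pp2:3 pp3:4 pp4:1 pp5:1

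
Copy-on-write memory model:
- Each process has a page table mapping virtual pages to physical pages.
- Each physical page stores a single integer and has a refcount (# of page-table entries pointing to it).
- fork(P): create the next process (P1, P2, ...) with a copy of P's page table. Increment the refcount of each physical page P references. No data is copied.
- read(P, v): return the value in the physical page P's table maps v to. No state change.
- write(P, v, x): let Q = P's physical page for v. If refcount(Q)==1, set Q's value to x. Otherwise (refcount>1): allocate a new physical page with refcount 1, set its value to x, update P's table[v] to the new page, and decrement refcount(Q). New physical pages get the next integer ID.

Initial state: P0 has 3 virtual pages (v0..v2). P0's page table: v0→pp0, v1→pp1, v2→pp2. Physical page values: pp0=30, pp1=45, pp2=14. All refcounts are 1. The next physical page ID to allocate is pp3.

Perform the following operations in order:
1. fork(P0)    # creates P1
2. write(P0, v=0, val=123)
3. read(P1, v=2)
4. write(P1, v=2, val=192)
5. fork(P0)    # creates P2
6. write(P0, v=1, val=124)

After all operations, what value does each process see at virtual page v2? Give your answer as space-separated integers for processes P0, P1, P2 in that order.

Op 1: fork(P0) -> P1. 3 ppages; refcounts: pp0:2 pp1:2 pp2:2
Op 2: write(P0, v0, 123). refcount(pp0)=2>1 -> COPY to pp3. 4 ppages; refcounts: pp0:1 pp1:2 pp2:2 pp3:1
Op 3: read(P1, v2) -> 14. No state change.
Op 4: write(P1, v2, 192). refcount(pp2)=2>1 -> COPY to pp4. 5 ppages; refcounts: pp0:1 pp1:2 pp2:1 pp3:1 pp4:1
Op 5: fork(P0) -> P2. 5 ppages; refcounts: pp0:1 pp1:3 pp2:2 pp3:2 pp4:1
Op 6: write(P0, v1, 124). refcount(pp1)=3>1 -> COPY to pp5. 6 ppages; refcounts: pp0:1 pp1:2 pp2:2 pp3:2 pp4:1 pp5:1
P0: v2 -> pp2 = 14
P1: v2 -> pp4 = 192
P2: v2 -> pp2 = 14

Answer: 14 192 14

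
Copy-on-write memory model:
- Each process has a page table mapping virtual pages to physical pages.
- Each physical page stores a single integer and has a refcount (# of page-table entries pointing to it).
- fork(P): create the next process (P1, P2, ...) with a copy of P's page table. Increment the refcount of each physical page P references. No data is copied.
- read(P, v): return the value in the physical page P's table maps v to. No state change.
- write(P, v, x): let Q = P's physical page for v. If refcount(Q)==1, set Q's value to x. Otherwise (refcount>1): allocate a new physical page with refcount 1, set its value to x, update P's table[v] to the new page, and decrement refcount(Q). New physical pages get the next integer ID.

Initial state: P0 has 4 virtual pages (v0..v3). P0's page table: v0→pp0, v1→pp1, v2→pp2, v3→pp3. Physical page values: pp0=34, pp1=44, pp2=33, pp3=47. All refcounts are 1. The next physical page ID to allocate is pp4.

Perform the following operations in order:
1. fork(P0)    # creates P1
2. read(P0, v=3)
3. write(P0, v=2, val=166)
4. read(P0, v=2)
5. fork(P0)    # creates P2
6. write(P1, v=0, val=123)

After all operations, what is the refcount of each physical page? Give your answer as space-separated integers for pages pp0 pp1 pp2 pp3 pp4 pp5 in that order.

Answer: 2 3 1 3 2 1

Derivation:
Op 1: fork(P0) -> P1. 4 ppages; refcounts: pp0:2 pp1:2 pp2:2 pp3:2
Op 2: read(P0, v3) -> 47. No state change.
Op 3: write(P0, v2, 166). refcount(pp2)=2>1 -> COPY to pp4. 5 ppages; refcounts: pp0:2 pp1:2 pp2:1 pp3:2 pp4:1
Op 4: read(P0, v2) -> 166. No state change.
Op 5: fork(P0) -> P2. 5 ppages; refcounts: pp0:3 pp1:3 pp2:1 pp3:3 pp4:2
Op 6: write(P1, v0, 123). refcount(pp0)=3>1 -> COPY to pp5. 6 ppages; refcounts: pp0:2 pp1:3 pp2:1 pp3:3 pp4:2 pp5:1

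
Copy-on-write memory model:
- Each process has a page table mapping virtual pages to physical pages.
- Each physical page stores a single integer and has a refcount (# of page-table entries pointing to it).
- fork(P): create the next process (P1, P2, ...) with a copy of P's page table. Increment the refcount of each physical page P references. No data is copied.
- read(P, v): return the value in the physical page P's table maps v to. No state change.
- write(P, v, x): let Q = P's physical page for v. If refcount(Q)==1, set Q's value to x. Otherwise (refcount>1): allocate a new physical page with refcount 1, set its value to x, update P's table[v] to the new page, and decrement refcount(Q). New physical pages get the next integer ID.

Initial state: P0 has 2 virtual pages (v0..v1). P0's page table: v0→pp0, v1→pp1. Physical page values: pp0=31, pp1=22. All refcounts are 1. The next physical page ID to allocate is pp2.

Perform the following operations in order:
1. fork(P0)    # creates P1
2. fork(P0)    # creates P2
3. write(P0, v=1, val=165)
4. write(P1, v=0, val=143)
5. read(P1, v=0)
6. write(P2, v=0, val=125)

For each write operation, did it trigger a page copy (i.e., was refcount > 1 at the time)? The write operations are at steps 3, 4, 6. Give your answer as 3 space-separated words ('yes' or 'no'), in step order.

Op 1: fork(P0) -> P1. 2 ppages; refcounts: pp0:2 pp1:2
Op 2: fork(P0) -> P2. 2 ppages; refcounts: pp0:3 pp1:3
Op 3: write(P0, v1, 165). refcount(pp1)=3>1 -> COPY to pp2. 3 ppages; refcounts: pp0:3 pp1:2 pp2:1
Op 4: write(P1, v0, 143). refcount(pp0)=3>1 -> COPY to pp3. 4 ppages; refcounts: pp0:2 pp1:2 pp2:1 pp3:1
Op 5: read(P1, v0) -> 143. No state change.
Op 6: write(P2, v0, 125). refcount(pp0)=2>1 -> COPY to pp4. 5 ppages; refcounts: pp0:1 pp1:2 pp2:1 pp3:1 pp4:1

yes yes yes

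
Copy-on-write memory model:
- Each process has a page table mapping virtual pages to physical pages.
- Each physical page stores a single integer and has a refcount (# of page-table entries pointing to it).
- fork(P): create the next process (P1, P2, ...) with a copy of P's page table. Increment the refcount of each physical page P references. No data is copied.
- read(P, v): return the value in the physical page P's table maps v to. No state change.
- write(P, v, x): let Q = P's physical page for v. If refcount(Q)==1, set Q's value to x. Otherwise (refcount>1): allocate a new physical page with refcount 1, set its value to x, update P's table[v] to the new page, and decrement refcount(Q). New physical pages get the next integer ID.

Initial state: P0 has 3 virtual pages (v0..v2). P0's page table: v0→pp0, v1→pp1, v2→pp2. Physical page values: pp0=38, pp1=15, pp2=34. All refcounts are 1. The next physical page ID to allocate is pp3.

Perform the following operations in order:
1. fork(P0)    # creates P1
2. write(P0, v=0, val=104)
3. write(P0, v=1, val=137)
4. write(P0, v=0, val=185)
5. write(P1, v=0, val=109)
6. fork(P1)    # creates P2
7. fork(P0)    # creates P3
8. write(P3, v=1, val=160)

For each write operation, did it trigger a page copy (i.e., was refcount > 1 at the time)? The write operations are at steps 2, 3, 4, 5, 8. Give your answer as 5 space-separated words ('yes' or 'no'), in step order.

Op 1: fork(P0) -> P1. 3 ppages; refcounts: pp0:2 pp1:2 pp2:2
Op 2: write(P0, v0, 104). refcount(pp0)=2>1 -> COPY to pp3. 4 ppages; refcounts: pp0:1 pp1:2 pp2:2 pp3:1
Op 3: write(P0, v1, 137). refcount(pp1)=2>1 -> COPY to pp4. 5 ppages; refcounts: pp0:1 pp1:1 pp2:2 pp3:1 pp4:1
Op 4: write(P0, v0, 185). refcount(pp3)=1 -> write in place. 5 ppages; refcounts: pp0:1 pp1:1 pp2:2 pp3:1 pp4:1
Op 5: write(P1, v0, 109). refcount(pp0)=1 -> write in place. 5 ppages; refcounts: pp0:1 pp1:1 pp2:2 pp3:1 pp4:1
Op 6: fork(P1) -> P2. 5 ppages; refcounts: pp0:2 pp1:2 pp2:3 pp3:1 pp4:1
Op 7: fork(P0) -> P3. 5 ppages; refcounts: pp0:2 pp1:2 pp2:4 pp3:2 pp4:2
Op 8: write(P3, v1, 160). refcount(pp4)=2>1 -> COPY to pp5. 6 ppages; refcounts: pp0:2 pp1:2 pp2:4 pp3:2 pp4:1 pp5:1

yes yes no no yes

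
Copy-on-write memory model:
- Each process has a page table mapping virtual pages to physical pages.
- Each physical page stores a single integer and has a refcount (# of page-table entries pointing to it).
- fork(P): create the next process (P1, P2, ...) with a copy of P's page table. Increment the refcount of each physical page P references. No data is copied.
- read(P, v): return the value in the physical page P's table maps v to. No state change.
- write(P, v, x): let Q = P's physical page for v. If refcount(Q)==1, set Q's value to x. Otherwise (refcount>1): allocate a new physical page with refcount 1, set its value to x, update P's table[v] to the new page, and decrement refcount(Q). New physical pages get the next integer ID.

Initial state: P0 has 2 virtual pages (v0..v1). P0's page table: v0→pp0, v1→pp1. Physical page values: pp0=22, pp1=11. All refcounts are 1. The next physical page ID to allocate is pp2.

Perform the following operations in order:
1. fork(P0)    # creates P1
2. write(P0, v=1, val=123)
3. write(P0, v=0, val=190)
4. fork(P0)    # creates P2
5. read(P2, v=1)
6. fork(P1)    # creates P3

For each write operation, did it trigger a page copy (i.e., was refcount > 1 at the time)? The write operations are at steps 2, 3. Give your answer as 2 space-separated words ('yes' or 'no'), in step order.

Op 1: fork(P0) -> P1. 2 ppages; refcounts: pp0:2 pp1:2
Op 2: write(P0, v1, 123). refcount(pp1)=2>1 -> COPY to pp2. 3 ppages; refcounts: pp0:2 pp1:1 pp2:1
Op 3: write(P0, v0, 190). refcount(pp0)=2>1 -> COPY to pp3. 4 ppages; refcounts: pp0:1 pp1:1 pp2:1 pp3:1
Op 4: fork(P0) -> P2. 4 ppages; refcounts: pp0:1 pp1:1 pp2:2 pp3:2
Op 5: read(P2, v1) -> 123. No state change.
Op 6: fork(P1) -> P3. 4 ppages; refcounts: pp0:2 pp1:2 pp2:2 pp3:2

yes yes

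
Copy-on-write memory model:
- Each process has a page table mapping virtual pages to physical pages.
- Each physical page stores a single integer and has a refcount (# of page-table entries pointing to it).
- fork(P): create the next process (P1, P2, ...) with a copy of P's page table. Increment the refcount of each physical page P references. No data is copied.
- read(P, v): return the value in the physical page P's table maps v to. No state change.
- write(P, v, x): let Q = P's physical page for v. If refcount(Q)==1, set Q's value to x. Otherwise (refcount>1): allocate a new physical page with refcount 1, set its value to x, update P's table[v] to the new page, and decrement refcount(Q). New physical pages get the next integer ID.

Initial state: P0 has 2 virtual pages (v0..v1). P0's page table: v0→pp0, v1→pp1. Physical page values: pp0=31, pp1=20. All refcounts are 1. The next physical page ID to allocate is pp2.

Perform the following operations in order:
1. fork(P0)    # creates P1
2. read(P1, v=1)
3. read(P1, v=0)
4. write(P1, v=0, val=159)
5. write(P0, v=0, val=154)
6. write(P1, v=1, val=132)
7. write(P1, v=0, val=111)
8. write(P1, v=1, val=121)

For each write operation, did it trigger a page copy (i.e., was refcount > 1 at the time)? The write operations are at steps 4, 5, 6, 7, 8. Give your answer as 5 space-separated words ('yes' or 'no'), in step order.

Op 1: fork(P0) -> P1. 2 ppages; refcounts: pp0:2 pp1:2
Op 2: read(P1, v1) -> 20. No state change.
Op 3: read(P1, v0) -> 31. No state change.
Op 4: write(P1, v0, 159). refcount(pp0)=2>1 -> COPY to pp2. 3 ppages; refcounts: pp0:1 pp1:2 pp2:1
Op 5: write(P0, v0, 154). refcount(pp0)=1 -> write in place. 3 ppages; refcounts: pp0:1 pp1:2 pp2:1
Op 6: write(P1, v1, 132). refcount(pp1)=2>1 -> COPY to pp3. 4 ppages; refcounts: pp0:1 pp1:1 pp2:1 pp3:1
Op 7: write(P1, v0, 111). refcount(pp2)=1 -> write in place. 4 ppages; refcounts: pp0:1 pp1:1 pp2:1 pp3:1
Op 8: write(P1, v1, 121). refcount(pp3)=1 -> write in place. 4 ppages; refcounts: pp0:1 pp1:1 pp2:1 pp3:1

yes no yes no no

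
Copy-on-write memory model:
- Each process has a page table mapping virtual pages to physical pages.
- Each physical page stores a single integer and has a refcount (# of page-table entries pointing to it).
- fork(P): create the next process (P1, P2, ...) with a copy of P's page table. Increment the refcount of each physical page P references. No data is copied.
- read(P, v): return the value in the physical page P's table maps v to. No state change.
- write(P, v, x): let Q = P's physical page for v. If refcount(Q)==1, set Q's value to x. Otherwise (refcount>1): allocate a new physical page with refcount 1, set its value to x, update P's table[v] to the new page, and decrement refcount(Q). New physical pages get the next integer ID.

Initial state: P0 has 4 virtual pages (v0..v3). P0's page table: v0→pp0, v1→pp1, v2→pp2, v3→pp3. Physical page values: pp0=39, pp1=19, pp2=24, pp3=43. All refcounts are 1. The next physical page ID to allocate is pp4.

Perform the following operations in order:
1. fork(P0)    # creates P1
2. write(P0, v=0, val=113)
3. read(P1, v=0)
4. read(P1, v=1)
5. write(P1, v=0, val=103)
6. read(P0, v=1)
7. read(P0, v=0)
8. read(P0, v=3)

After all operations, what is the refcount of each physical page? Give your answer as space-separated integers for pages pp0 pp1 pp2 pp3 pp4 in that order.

Answer: 1 2 2 2 1

Derivation:
Op 1: fork(P0) -> P1. 4 ppages; refcounts: pp0:2 pp1:2 pp2:2 pp3:2
Op 2: write(P0, v0, 113). refcount(pp0)=2>1 -> COPY to pp4. 5 ppages; refcounts: pp0:1 pp1:2 pp2:2 pp3:2 pp4:1
Op 3: read(P1, v0) -> 39. No state change.
Op 4: read(P1, v1) -> 19. No state change.
Op 5: write(P1, v0, 103). refcount(pp0)=1 -> write in place. 5 ppages; refcounts: pp0:1 pp1:2 pp2:2 pp3:2 pp4:1
Op 6: read(P0, v1) -> 19. No state change.
Op 7: read(P0, v0) -> 113. No state change.
Op 8: read(P0, v3) -> 43. No state change.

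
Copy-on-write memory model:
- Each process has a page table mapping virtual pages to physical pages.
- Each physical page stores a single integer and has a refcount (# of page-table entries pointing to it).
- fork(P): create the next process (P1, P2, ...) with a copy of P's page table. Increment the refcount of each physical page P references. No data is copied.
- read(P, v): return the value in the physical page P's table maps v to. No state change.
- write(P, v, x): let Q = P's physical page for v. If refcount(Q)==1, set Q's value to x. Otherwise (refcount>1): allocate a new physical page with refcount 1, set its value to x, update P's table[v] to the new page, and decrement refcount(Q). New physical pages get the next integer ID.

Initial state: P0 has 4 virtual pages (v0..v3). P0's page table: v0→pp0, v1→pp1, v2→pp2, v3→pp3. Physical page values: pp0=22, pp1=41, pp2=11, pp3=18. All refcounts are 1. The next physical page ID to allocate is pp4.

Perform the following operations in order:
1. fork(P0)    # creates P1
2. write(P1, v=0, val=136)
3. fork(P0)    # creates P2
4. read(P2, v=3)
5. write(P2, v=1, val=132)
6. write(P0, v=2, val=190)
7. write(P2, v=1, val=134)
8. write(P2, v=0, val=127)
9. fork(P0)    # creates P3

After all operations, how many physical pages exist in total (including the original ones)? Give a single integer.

Op 1: fork(P0) -> P1. 4 ppages; refcounts: pp0:2 pp1:2 pp2:2 pp3:2
Op 2: write(P1, v0, 136). refcount(pp0)=2>1 -> COPY to pp4. 5 ppages; refcounts: pp0:1 pp1:2 pp2:2 pp3:2 pp4:1
Op 3: fork(P0) -> P2. 5 ppages; refcounts: pp0:2 pp1:3 pp2:3 pp3:3 pp4:1
Op 4: read(P2, v3) -> 18. No state change.
Op 5: write(P2, v1, 132). refcount(pp1)=3>1 -> COPY to pp5. 6 ppages; refcounts: pp0:2 pp1:2 pp2:3 pp3:3 pp4:1 pp5:1
Op 6: write(P0, v2, 190). refcount(pp2)=3>1 -> COPY to pp6. 7 ppages; refcounts: pp0:2 pp1:2 pp2:2 pp3:3 pp4:1 pp5:1 pp6:1
Op 7: write(P2, v1, 134). refcount(pp5)=1 -> write in place. 7 ppages; refcounts: pp0:2 pp1:2 pp2:2 pp3:3 pp4:1 pp5:1 pp6:1
Op 8: write(P2, v0, 127). refcount(pp0)=2>1 -> COPY to pp7. 8 ppages; refcounts: pp0:1 pp1:2 pp2:2 pp3:3 pp4:1 pp5:1 pp6:1 pp7:1
Op 9: fork(P0) -> P3. 8 ppages; refcounts: pp0:2 pp1:3 pp2:2 pp3:4 pp4:1 pp5:1 pp6:2 pp7:1

Answer: 8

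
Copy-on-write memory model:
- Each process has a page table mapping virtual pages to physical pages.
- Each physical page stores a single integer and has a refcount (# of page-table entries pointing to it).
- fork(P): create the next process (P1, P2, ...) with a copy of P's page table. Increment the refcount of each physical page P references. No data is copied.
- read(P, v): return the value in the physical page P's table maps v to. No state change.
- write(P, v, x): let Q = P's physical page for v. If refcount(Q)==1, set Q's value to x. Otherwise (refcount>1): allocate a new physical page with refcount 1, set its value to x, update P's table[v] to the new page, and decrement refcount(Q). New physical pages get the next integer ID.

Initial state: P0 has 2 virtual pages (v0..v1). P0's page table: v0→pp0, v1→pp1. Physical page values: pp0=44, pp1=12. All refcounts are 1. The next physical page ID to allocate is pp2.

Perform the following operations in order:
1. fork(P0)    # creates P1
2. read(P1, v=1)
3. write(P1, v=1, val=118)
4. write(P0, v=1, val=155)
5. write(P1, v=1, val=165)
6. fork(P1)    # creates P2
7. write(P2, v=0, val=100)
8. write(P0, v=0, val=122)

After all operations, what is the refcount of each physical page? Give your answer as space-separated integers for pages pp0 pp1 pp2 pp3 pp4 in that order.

Op 1: fork(P0) -> P1. 2 ppages; refcounts: pp0:2 pp1:2
Op 2: read(P1, v1) -> 12. No state change.
Op 3: write(P1, v1, 118). refcount(pp1)=2>1 -> COPY to pp2. 3 ppages; refcounts: pp0:2 pp1:1 pp2:1
Op 4: write(P0, v1, 155). refcount(pp1)=1 -> write in place. 3 ppages; refcounts: pp0:2 pp1:1 pp2:1
Op 5: write(P1, v1, 165). refcount(pp2)=1 -> write in place. 3 ppages; refcounts: pp0:2 pp1:1 pp2:1
Op 6: fork(P1) -> P2. 3 ppages; refcounts: pp0:3 pp1:1 pp2:2
Op 7: write(P2, v0, 100). refcount(pp0)=3>1 -> COPY to pp3. 4 ppages; refcounts: pp0:2 pp1:1 pp2:2 pp3:1
Op 8: write(P0, v0, 122). refcount(pp0)=2>1 -> COPY to pp4. 5 ppages; refcounts: pp0:1 pp1:1 pp2:2 pp3:1 pp4:1

Answer: 1 1 2 1 1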